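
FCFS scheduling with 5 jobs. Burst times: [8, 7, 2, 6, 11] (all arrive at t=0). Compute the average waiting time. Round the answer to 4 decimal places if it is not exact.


FCFS order (as given): [8, 7, 2, 6, 11]
Waiting times:
  Job 1: wait = 0
  Job 2: wait = 8
  Job 3: wait = 15
  Job 4: wait = 17
  Job 5: wait = 23
Sum of waiting times = 63
Average waiting time = 63/5 = 12.6

12.6


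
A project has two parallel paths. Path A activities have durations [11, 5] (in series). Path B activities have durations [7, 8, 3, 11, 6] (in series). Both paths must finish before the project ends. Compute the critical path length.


Path A total = 11 + 5 = 16
Path B total = 7 + 8 + 3 + 11 + 6 = 35
Critical path = longest path = max(16, 35) = 35

35


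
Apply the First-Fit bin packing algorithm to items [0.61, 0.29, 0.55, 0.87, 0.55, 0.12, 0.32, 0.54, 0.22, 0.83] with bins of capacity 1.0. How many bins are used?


Place items sequentially using First-Fit:
  Item 0.61 -> new Bin 1
  Item 0.29 -> Bin 1 (now 0.9)
  Item 0.55 -> new Bin 2
  Item 0.87 -> new Bin 3
  Item 0.55 -> new Bin 4
  Item 0.12 -> Bin 2 (now 0.67)
  Item 0.32 -> Bin 2 (now 0.99)
  Item 0.54 -> new Bin 5
  Item 0.22 -> Bin 4 (now 0.77)
  Item 0.83 -> new Bin 6
Total bins used = 6

6


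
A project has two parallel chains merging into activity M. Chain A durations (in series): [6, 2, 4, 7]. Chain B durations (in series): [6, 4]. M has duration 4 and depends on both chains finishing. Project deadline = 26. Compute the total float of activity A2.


Forward pass: ES(A2) = sum of predecessors on chain A = 6
EF = ES + duration = 6 + 2 = 8
Backward pass: LF(M) = deadline = 26; LS(M) = 26 - 4 = 22
LF(A2) = LS(M) - sum(successors on chain A) = 22 - 11 = 11
LS = LF - duration = 11 - 2 = 9
Total float = LS - ES = 9 - 6 = 3

3


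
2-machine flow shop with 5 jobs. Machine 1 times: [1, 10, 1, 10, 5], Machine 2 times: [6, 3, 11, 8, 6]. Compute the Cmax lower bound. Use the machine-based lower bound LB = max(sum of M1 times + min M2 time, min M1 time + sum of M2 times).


LB1 = sum(M1 times) + min(M2 times) = 27 + 3 = 30
LB2 = min(M1 times) + sum(M2 times) = 1 + 34 = 35
Lower bound = max(LB1, LB2) = max(30, 35) = 35

35


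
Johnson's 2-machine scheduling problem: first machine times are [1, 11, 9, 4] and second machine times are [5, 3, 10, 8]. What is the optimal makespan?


Apply Johnson's rule:
  Group 1 (a <= b): [(1, 1, 5), (4, 4, 8), (3, 9, 10)]
  Group 2 (a > b): [(2, 11, 3)]
Optimal job order: [1, 4, 3, 2]
Schedule:
  Job 1: M1 done at 1, M2 done at 6
  Job 4: M1 done at 5, M2 done at 14
  Job 3: M1 done at 14, M2 done at 24
  Job 2: M1 done at 25, M2 done at 28
Makespan = 28

28


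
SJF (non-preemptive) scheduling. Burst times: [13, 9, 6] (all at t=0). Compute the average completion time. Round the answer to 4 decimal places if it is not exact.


SJF order (ascending): [6, 9, 13]
Completion times:
  Job 1: burst=6, C=6
  Job 2: burst=9, C=15
  Job 3: burst=13, C=28
Average completion = 49/3 = 16.3333

16.3333


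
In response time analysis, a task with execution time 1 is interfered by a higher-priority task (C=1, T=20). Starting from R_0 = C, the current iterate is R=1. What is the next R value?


R_next = C + ceil(R_prev / T_hp) * C_hp
ceil(1 / 20) = ceil(0.05) = 1
Interference = 1 * 1 = 1
R_next = 1 + 1 = 2

2


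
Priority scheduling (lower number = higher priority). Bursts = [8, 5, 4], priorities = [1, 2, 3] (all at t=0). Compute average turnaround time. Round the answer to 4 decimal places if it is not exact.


Sort by priority (ascending = highest first):
Order: [(1, 8), (2, 5), (3, 4)]
Completion times:
  Priority 1, burst=8, C=8
  Priority 2, burst=5, C=13
  Priority 3, burst=4, C=17
Average turnaround = 38/3 = 12.6667

12.6667


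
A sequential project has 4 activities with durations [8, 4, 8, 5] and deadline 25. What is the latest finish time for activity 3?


LF(activity 3) = deadline - sum of successor durations
Successors: activities 4 through 4 with durations [5]
Sum of successor durations = 5
LF = 25 - 5 = 20

20


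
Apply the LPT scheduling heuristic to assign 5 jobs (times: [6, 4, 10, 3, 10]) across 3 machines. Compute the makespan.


Sort jobs in decreasing order (LPT): [10, 10, 6, 4, 3]
Assign each job to the least loaded machine:
  Machine 1: jobs [10, 3], load = 13
  Machine 2: jobs [10], load = 10
  Machine 3: jobs [6, 4], load = 10
Makespan = max load = 13

13


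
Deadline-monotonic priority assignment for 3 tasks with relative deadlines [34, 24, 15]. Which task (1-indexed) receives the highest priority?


Sort tasks by relative deadline (ascending):
  Task 3: deadline = 15
  Task 2: deadline = 24
  Task 1: deadline = 34
Priority order (highest first): [3, 2, 1]
Highest priority task = 3

3


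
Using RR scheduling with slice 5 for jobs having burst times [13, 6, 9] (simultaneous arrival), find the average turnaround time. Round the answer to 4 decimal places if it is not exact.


Time quantum = 5
Execution trace:
  J1 runs 5 units, time = 5
  J2 runs 5 units, time = 10
  J3 runs 5 units, time = 15
  J1 runs 5 units, time = 20
  J2 runs 1 units, time = 21
  J3 runs 4 units, time = 25
  J1 runs 3 units, time = 28
Finish times: [28, 21, 25]
Average turnaround = 74/3 = 24.6667

24.6667


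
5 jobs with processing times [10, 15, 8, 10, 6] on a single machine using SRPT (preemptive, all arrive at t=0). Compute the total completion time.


Since all jobs arrive at t=0, SRPT equals SPT ordering.
SPT order: [6, 8, 10, 10, 15]
Completion times:
  Job 1: p=6, C=6
  Job 2: p=8, C=14
  Job 3: p=10, C=24
  Job 4: p=10, C=34
  Job 5: p=15, C=49
Total completion time = 6 + 14 + 24 + 34 + 49 = 127

127


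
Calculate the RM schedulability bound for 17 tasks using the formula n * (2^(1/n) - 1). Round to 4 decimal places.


Compute 2^(1/17) = 1.0416160107
Subtract 1: 1.0416160107 - 1 = 0.0416160107
Multiply by n: 17 * 0.0416160107 = 0.7074721819
Round to 4 dp: 0.7075

0.7075


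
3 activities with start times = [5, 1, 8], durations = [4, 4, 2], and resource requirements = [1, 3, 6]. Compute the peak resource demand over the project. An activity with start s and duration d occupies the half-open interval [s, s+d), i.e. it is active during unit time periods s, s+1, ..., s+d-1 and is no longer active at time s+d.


Each activity i is active on [start_i, start_i + duration_i).
Compute total resource usage per time slot:
  t=0: active resources = [], total = 0
  t=1: active resources = [3], total = 3
  t=2: active resources = [3], total = 3
  t=3: active resources = [3], total = 3
  t=4: active resources = [3], total = 3
  t=5: active resources = [1], total = 1
  t=6: active resources = [1], total = 1
  t=7: active resources = [1], total = 1
  t=8: active resources = [1, 6], total = 7
  t=9: active resources = [6], total = 6
Peak resource demand = 7

7


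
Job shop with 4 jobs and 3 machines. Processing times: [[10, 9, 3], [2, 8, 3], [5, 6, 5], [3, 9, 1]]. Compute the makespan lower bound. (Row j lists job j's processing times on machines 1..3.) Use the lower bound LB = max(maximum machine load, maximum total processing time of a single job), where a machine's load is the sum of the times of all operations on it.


Machine loads:
  Machine 1: 10 + 2 + 5 + 3 = 20
  Machine 2: 9 + 8 + 6 + 9 = 32
  Machine 3: 3 + 3 + 5 + 1 = 12
Max machine load = 32
Job totals:
  Job 1: 22
  Job 2: 13
  Job 3: 16
  Job 4: 13
Max job total = 22
Lower bound = max(32, 22) = 32

32


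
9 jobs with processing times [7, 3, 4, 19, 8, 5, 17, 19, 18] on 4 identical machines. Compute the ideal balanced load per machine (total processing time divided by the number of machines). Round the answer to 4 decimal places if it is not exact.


Total processing time = 7 + 3 + 4 + 19 + 8 + 5 + 17 + 19 + 18 = 100
Number of machines = 4
Ideal balanced load = 100 / 4 = 25.0

25.0


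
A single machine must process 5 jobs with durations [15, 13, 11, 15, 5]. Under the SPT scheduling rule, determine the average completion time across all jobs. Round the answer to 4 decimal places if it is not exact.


Sort jobs by processing time (SPT order): [5, 11, 13, 15, 15]
Compute completion times sequentially:
  Job 1: processing = 5, completes at 5
  Job 2: processing = 11, completes at 16
  Job 3: processing = 13, completes at 29
  Job 4: processing = 15, completes at 44
  Job 5: processing = 15, completes at 59
Sum of completion times = 153
Average completion time = 153/5 = 30.6

30.6


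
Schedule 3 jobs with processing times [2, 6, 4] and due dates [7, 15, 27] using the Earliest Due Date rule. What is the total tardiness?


Sort by due date (EDD order): [(2, 7), (6, 15), (4, 27)]
Compute completion times and tardiness:
  Job 1: p=2, d=7, C=2, tardiness=max(0,2-7)=0
  Job 2: p=6, d=15, C=8, tardiness=max(0,8-15)=0
  Job 3: p=4, d=27, C=12, tardiness=max(0,12-27)=0
Total tardiness = 0

0


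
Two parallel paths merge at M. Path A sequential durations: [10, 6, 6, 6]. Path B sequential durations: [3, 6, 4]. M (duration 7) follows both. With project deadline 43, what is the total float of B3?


Forward pass: ES(B3) = sum of predecessors on chain B = 9
EF = ES + duration = 9 + 4 = 13
Backward pass: LF(M) = deadline = 43; LS(M) = 43 - 7 = 36
LF(B3) = LS(M) - sum(successors on chain B) = 36 - 0 = 36
LS = LF - duration = 36 - 4 = 32
Total float = LS - ES = 32 - 9 = 23

23


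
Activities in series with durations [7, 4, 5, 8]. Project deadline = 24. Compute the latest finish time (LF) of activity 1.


LF(activity 1) = deadline - sum of successor durations
Successors: activities 2 through 4 with durations [4, 5, 8]
Sum of successor durations = 17
LF = 24 - 17 = 7

7


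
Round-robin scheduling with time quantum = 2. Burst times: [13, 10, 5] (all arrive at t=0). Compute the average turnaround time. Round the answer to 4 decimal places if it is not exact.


Time quantum = 2
Execution trace:
  J1 runs 2 units, time = 2
  J2 runs 2 units, time = 4
  J3 runs 2 units, time = 6
  J1 runs 2 units, time = 8
  J2 runs 2 units, time = 10
  J3 runs 2 units, time = 12
  J1 runs 2 units, time = 14
  J2 runs 2 units, time = 16
  J3 runs 1 units, time = 17
  J1 runs 2 units, time = 19
  J2 runs 2 units, time = 21
  J1 runs 2 units, time = 23
  J2 runs 2 units, time = 25
  J1 runs 2 units, time = 27
  J1 runs 1 units, time = 28
Finish times: [28, 25, 17]
Average turnaround = 70/3 = 23.3333

23.3333


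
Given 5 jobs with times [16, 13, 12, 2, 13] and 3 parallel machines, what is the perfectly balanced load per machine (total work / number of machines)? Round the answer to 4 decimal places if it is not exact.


Total processing time = 16 + 13 + 12 + 2 + 13 = 56
Number of machines = 3
Ideal balanced load = 56 / 3 = 18.6667

18.6667


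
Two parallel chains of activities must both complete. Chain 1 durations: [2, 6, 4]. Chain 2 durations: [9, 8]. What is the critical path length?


Path A total = 2 + 6 + 4 = 12
Path B total = 9 + 8 = 17
Critical path = longest path = max(12, 17) = 17

17


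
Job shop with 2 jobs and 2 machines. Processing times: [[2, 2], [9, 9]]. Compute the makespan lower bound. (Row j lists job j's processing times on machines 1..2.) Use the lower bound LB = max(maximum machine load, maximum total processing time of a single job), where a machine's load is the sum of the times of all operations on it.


Machine loads:
  Machine 1: 2 + 9 = 11
  Machine 2: 2 + 9 = 11
Max machine load = 11
Job totals:
  Job 1: 4
  Job 2: 18
Max job total = 18
Lower bound = max(11, 18) = 18

18


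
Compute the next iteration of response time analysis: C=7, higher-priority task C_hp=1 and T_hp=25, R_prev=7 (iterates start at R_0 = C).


R_next = C + ceil(R_prev / T_hp) * C_hp
ceil(7 / 25) = ceil(0.28) = 1
Interference = 1 * 1 = 1
R_next = 7 + 1 = 8

8


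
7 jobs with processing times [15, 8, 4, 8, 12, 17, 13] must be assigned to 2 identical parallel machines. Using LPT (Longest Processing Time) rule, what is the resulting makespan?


Sort jobs in decreasing order (LPT): [17, 15, 13, 12, 8, 8, 4]
Assign each job to the least loaded machine:
  Machine 1: jobs [17, 12, 8], load = 37
  Machine 2: jobs [15, 13, 8, 4], load = 40
Makespan = max load = 40

40


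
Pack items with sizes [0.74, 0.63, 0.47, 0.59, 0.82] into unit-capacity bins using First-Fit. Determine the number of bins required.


Place items sequentially using First-Fit:
  Item 0.74 -> new Bin 1
  Item 0.63 -> new Bin 2
  Item 0.47 -> new Bin 3
  Item 0.59 -> new Bin 4
  Item 0.82 -> new Bin 5
Total bins used = 5

5


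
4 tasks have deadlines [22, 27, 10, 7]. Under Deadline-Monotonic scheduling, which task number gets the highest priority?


Sort tasks by relative deadline (ascending):
  Task 4: deadline = 7
  Task 3: deadline = 10
  Task 1: deadline = 22
  Task 2: deadline = 27
Priority order (highest first): [4, 3, 1, 2]
Highest priority task = 4

4


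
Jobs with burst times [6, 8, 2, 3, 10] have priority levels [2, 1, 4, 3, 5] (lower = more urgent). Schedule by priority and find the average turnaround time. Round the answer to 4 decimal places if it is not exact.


Sort by priority (ascending = highest first):
Order: [(1, 8), (2, 6), (3, 3), (4, 2), (5, 10)]
Completion times:
  Priority 1, burst=8, C=8
  Priority 2, burst=6, C=14
  Priority 3, burst=3, C=17
  Priority 4, burst=2, C=19
  Priority 5, burst=10, C=29
Average turnaround = 87/5 = 17.4

17.4


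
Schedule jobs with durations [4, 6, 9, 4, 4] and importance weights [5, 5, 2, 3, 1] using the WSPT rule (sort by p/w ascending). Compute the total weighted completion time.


Compute p/w ratios and sort ascending (WSPT): [(4, 5), (6, 5), (4, 3), (4, 1), (9, 2)]
Compute weighted completion times:
  Job (p=4,w=5): C=4, w*C=5*4=20
  Job (p=6,w=5): C=10, w*C=5*10=50
  Job (p=4,w=3): C=14, w*C=3*14=42
  Job (p=4,w=1): C=18, w*C=1*18=18
  Job (p=9,w=2): C=27, w*C=2*27=54
Total weighted completion time = 184

184


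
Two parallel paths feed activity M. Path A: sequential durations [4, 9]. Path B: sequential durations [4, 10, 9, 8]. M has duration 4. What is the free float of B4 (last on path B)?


ES(B4) = sum of predecessors on chain B = 23
EF(B4) = ES + duration = 23 + 8 = 31
Successor of B4 is M. ES(M) = max(sum(A), sum(B)) = max(13, 31) = 31
Free float = ES(successor) - EF(current) = 31 - 31 = 0

0


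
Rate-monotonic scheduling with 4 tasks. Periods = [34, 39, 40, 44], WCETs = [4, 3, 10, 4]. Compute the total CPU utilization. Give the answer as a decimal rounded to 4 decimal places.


Compute individual utilizations (exact fractions):
  Task 1: C/T = 4/34 = 2/17 (approx. 0.1176)
  Task 2: C/T = 3/39 = 1/13 (approx. 0.0769)
  Task 3: C/T = 10/40 = 1/4 (approx. 0.25)
  Task 4: C/T = 4/44 = 1/11 (approx. 0.0909)
Total utilization U = 2/17 + 1/13 + 1/4 + 1/11 = 5207/9724
Rounded to 4 decimal places: U = 0.5355
RM (Liu & Layland) bound for 4 tasks = 0.756828; compare with U = 5207/9724 (approx. 0.535479)
U <= bound, so schedulable by RM sufficient condition.

0.5355


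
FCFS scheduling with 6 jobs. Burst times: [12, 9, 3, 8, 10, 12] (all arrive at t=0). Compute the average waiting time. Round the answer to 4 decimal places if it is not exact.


FCFS order (as given): [12, 9, 3, 8, 10, 12]
Waiting times:
  Job 1: wait = 0
  Job 2: wait = 12
  Job 3: wait = 21
  Job 4: wait = 24
  Job 5: wait = 32
  Job 6: wait = 42
Sum of waiting times = 131
Average waiting time = 131/6 = 21.8333

21.8333


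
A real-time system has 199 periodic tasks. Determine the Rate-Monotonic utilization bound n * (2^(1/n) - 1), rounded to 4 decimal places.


Compute 2^(1/199) = 1.0034892249
Subtract 1: 1.0034892249 - 1 = 0.0034892249
Multiply by n: 199 * 0.0034892249 = 0.6943557551
Round to 4 dp: 0.6944

0.6944


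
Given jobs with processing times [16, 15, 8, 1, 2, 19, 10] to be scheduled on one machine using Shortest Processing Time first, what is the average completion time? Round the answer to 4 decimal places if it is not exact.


Sort jobs by processing time (SPT order): [1, 2, 8, 10, 15, 16, 19]
Compute completion times sequentially:
  Job 1: processing = 1, completes at 1
  Job 2: processing = 2, completes at 3
  Job 3: processing = 8, completes at 11
  Job 4: processing = 10, completes at 21
  Job 5: processing = 15, completes at 36
  Job 6: processing = 16, completes at 52
  Job 7: processing = 19, completes at 71
Sum of completion times = 195
Average completion time = 195/7 = 27.8571

27.8571


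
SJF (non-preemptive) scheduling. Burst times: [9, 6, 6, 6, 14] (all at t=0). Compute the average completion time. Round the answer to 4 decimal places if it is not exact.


SJF order (ascending): [6, 6, 6, 9, 14]
Completion times:
  Job 1: burst=6, C=6
  Job 2: burst=6, C=12
  Job 3: burst=6, C=18
  Job 4: burst=9, C=27
  Job 5: burst=14, C=41
Average completion = 104/5 = 20.8

20.8


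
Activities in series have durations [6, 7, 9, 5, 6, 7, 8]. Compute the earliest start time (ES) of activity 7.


Activity 7 starts after activities 1 through 6 complete.
Predecessor durations: [6, 7, 9, 5, 6, 7]
ES = 6 + 7 + 9 + 5 + 6 + 7 = 40

40


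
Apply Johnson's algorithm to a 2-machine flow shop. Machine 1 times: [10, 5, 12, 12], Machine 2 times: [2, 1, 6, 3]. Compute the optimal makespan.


Apply Johnson's rule:
  Group 1 (a <= b): []
  Group 2 (a > b): [(3, 12, 6), (4, 12, 3), (1, 10, 2), (2, 5, 1)]
Optimal job order: [3, 4, 1, 2]
Schedule:
  Job 3: M1 done at 12, M2 done at 18
  Job 4: M1 done at 24, M2 done at 27
  Job 1: M1 done at 34, M2 done at 36
  Job 2: M1 done at 39, M2 done at 40
Makespan = 40

40


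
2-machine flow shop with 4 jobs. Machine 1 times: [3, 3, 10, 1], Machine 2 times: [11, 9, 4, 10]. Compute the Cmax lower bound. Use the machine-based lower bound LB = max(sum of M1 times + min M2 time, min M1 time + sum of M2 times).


LB1 = sum(M1 times) + min(M2 times) = 17 + 4 = 21
LB2 = min(M1 times) + sum(M2 times) = 1 + 34 = 35
Lower bound = max(LB1, LB2) = max(21, 35) = 35

35


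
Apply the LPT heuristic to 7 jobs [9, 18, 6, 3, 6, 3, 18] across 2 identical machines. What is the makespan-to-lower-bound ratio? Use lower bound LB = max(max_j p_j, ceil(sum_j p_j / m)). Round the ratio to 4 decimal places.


LPT order: [18, 18, 9, 6, 6, 3, 3]
Machine loads after assignment: [33, 30]
LPT makespan = 33
Lower bound = max(max_job, ceil(total/2)) = max(18, 32) = 32
Ratio = 33 / 32 = 1.0313

1.0313


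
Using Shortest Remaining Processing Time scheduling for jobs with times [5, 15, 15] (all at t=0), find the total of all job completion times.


Since all jobs arrive at t=0, SRPT equals SPT ordering.
SPT order: [5, 15, 15]
Completion times:
  Job 1: p=5, C=5
  Job 2: p=15, C=20
  Job 3: p=15, C=35
Total completion time = 5 + 20 + 35 = 60

60


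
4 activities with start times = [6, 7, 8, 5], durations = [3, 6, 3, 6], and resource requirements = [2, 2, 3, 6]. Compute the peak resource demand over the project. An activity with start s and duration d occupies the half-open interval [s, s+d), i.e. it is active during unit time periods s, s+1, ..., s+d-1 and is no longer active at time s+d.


Each activity i is active on [start_i, start_i + duration_i).
Compute total resource usage per time slot:
  t=0: active resources = [], total = 0
  t=1: active resources = [], total = 0
  t=2: active resources = [], total = 0
  t=3: active resources = [], total = 0
  t=4: active resources = [], total = 0
  t=5: active resources = [6], total = 6
  t=6: active resources = [2, 6], total = 8
  t=7: active resources = [2, 2, 6], total = 10
  t=8: active resources = [2, 2, 3, 6], total = 13
  t=9: active resources = [2, 3, 6], total = 11
  t=10: active resources = [2, 3, 6], total = 11
  t=11: active resources = [2], total = 2
  t=12: active resources = [2], total = 2
Peak resource demand = 13

13


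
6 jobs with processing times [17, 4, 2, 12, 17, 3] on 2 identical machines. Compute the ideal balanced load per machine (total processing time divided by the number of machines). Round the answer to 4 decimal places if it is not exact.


Total processing time = 17 + 4 + 2 + 12 + 17 + 3 = 55
Number of machines = 2
Ideal balanced load = 55 / 2 = 27.5

27.5


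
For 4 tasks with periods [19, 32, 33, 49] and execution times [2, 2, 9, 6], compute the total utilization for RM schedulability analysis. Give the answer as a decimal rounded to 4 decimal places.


Compute individual utilizations (exact fractions):
  Task 1: C/T = 2/19 (approx. 0.1053)
  Task 2: C/T = 2/32 = 1/16 (approx. 0.0625)
  Task 3: C/T = 9/33 = 3/11 (approx. 0.2727)
  Task 4: C/T = 6/49 (approx. 0.1224)
Total utilization U = 2/19 + 1/16 + 3/11 + 6/49 = 92241/163856
Rounded to 4 decimal places: U = 0.5629
RM (Liu & Layland) bound for 4 tasks = 0.756828; compare with U = 92241/163856 (approx. 0.562939)
U <= bound, so schedulable by RM sufficient condition.

0.5629


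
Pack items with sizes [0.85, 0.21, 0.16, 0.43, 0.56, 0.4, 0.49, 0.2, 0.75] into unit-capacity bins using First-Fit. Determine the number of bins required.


Place items sequentially using First-Fit:
  Item 0.85 -> new Bin 1
  Item 0.21 -> new Bin 2
  Item 0.16 -> Bin 2 (now 0.37)
  Item 0.43 -> Bin 2 (now 0.8)
  Item 0.56 -> new Bin 3
  Item 0.4 -> Bin 3 (now 0.96)
  Item 0.49 -> new Bin 4
  Item 0.2 -> Bin 2 (now 1.0)
  Item 0.75 -> new Bin 5
Total bins used = 5

5


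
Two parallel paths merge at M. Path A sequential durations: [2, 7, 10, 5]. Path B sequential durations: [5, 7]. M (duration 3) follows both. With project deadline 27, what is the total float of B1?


Forward pass: ES(B1) = sum of predecessors on chain B = 0
EF = ES + duration = 0 + 5 = 5
Backward pass: LF(M) = deadline = 27; LS(M) = 27 - 3 = 24
LF(B1) = LS(M) - sum(successors on chain B) = 24 - 7 = 17
LS = LF - duration = 17 - 5 = 12
Total float = LS - ES = 12 - 0 = 12

12


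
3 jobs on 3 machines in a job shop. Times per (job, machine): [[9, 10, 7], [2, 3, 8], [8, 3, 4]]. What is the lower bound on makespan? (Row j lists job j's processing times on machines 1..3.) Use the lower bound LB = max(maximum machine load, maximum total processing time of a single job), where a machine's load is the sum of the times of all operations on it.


Machine loads:
  Machine 1: 9 + 2 + 8 = 19
  Machine 2: 10 + 3 + 3 = 16
  Machine 3: 7 + 8 + 4 = 19
Max machine load = 19
Job totals:
  Job 1: 26
  Job 2: 13
  Job 3: 15
Max job total = 26
Lower bound = max(19, 26) = 26

26


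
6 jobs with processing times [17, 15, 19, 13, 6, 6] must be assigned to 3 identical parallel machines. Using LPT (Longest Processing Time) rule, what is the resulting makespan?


Sort jobs in decreasing order (LPT): [19, 17, 15, 13, 6, 6]
Assign each job to the least loaded machine:
  Machine 1: jobs [19, 6], load = 25
  Machine 2: jobs [17, 6], load = 23
  Machine 3: jobs [15, 13], load = 28
Makespan = max load = 28

28


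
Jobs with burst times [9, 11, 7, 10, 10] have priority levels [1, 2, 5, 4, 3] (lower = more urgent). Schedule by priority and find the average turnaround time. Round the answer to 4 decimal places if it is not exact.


Sort by priority (ascending = highest first):
Order: [(1, 9), (2, 11), (3, 10), (4, 10), (5, 7)]
Completion times:
  Priority 1, burst=9, C=9
  Priority 2, burst=11, C=20
  Priority 3, burst=10, C=30
  Priority 4, burst=10, C=40
  Priority 5, burst=7, C=47
Average turnaround = 146/5 = 29.2

29.2


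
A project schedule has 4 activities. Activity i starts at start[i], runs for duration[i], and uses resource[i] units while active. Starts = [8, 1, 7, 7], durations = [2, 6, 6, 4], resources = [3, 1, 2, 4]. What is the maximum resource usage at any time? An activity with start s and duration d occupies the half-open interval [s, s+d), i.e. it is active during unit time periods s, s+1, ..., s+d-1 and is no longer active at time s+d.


Each activity i is active on [start_i, start_i + duration_i).
Compute total resource usage per time slot:
  t=0: active resources = [], total = 0
  t=1: active resources = [1], total = 1
  t=2: active resources = [1], total = 1
  t=3: active resources = [1], total = 1
  t=4: active resources = [1], total = 1
  t=5: active resources = [1], total = 1
  t=6: active resources = [1], total = 1
  t=7: active resources = [2, 4], total = 6
  t=8: active resources = [3, 2, 4], total = 9
  t=9: active resources = [3, 2, 4], total = 9
  t=10: active resources = [2, 4], total = 6
  t=11: active resources = [2], total = 2
  t=12: active resources = [2], total = 2
Peak resource demand = 9

9


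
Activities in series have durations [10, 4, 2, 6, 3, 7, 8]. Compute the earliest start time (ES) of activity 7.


Activity 7 starts after activities 1 through 6 complete.
Predecessor durations: [10, 4, 2, 6, 3, 7]
ES = 10 + 4 + 2 + 6 + 3 + 7 = 32

32


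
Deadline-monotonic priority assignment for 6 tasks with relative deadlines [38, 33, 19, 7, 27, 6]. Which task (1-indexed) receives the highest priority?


Sort tasks by relative deadline (ascending):
  Task 6: deadline = 6
  Task 4: deadline = 7
  Task 3: deadline = 19
  Task 5: deadline = 27
  Task 2: deadline = 33
  Task 1: deadline = 38
Priority order (highest first): [6, 4, 3, 5, 2, 1]
Highest priority task = 6

6


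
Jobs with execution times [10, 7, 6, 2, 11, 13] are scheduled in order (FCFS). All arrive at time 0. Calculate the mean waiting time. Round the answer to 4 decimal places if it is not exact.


FCFS order (as given): [10, 7, 6, 2, 11, 13]
Waiting times:
  Job 1: wait = 0
  Job 2: wait = 10
  Job 3: wait = 17
  Job 4: wait = 23
  Job 5: wait = 25
  Job 6: wait = 36
Sum of waiting times = 111
Average waiting time = 111/6 = 18.5

18.5


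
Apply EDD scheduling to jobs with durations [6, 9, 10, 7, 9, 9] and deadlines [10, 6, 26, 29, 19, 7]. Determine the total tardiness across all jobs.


Sort by due date (EDD order): [(9, 6), (9, 7), (6, 10), (9, 19), (10, 26), (7, 29)]
Compute completion times and tardiness:
  Job 1: p=9, d=6, C=9, tardiness=max(0,9-6)=3
  Job 2: p=9, d=7, C=18, tardiness=max(0,18-7)=11
  Job 3: p=6, d=10, C=24, tardiness=max(0,24-10)=14
  Job 4: p=9, d=19, C=33, tardiness=max(0,33-19)=14
  Job 5: p=10, d=26, C=43, tardiness=max(0,43-26)=17
  Job 6: p=7, d=29, C=50, tardiness=max(0,50-29)=21
Total tardiness = 80

80


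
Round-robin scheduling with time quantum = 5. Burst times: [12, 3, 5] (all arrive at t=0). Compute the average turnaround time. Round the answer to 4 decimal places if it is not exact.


Time quantum = 5
Execution trace:
  J1 runs 5 units, time = 5
  J2 runs 3 units, time = 8
  J3 runs 5 units, time = 13
  J1 runs 5 units, time = 18
  J1 runs 2 units, time = 20
Finish times: [20, 8, 13]
Average turnaround = 41/3 = 13.6667

13.6667


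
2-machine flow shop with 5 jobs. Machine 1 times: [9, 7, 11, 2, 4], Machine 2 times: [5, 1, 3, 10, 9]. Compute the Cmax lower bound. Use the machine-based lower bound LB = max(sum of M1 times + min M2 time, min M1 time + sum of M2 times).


LB1 = sum(M1 times) + min(M2 times) = 33 + 1 = 34
LB2 = min(M1 times) + sum(M2 times) = 2 + 28 = 30
Lower bound = max(LB1, LB2) = max(34, 30) = 34

34


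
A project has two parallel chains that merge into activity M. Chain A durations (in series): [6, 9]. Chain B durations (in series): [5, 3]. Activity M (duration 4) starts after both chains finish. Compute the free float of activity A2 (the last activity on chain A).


ES(A2) = sum of predecessors on chain A = 6
EF(A2) = ES + duration = 6 + 9 = 15
Successor of A2 is M. ES(M) = max(sum(A), sum(B)) = max(15, 8) = 15
Free float = ES(successor) - EF(current) = 15 - 15 = 0

0


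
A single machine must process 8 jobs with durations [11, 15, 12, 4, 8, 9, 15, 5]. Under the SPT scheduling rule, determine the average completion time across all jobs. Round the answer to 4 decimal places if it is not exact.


Sort jobs by processing time (SPT order): [4, 5, 8, 9, 11, 12, 15, 15]
Compute completion times sequentially:
  Job 1: processing = 4, completes at 4
  Job 2: processing = 5, completes at 9
  Job 3: processing = 8, completes at 17
  Job 4: processing = 9, completes at 26
  Job 5: processing = 11, completes at 37
  Job 6: processing = 12, completes at 49
  Job 7: processing = 15, completes at 64
  Job 8: processing = 15, completes at 79
Sum of completion times = 285
Average completion time = 285/8 = 35.625

35.625


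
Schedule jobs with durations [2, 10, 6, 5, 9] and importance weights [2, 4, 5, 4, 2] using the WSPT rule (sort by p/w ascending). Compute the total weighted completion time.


Compute p/w ratios and sort ascending (WSPT): [(2, 2), (6, 5), (5, 4), (10, 4), (9, 2)]
Compute weighted completion times:
  Job (p=2,w=2): C=2, w*C=2*2=4
  Job (p=6,w=5): C=8, w*C=5*8=40
  Job (p=5,w=4): C=13, w*C=4*13=52
  Job (p=10,w=4): C=23, w*C=4*23=92
  Job (p=9,w=2): C=32, w*C=2*32=64
Total weighted completion time = 252

252


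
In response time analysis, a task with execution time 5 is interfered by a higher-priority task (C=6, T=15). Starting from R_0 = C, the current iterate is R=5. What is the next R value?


R_next = C + ceil(R_prev / T_hp) * C_hp
ceil(5 / 15) = ceil(0.3333) = 1
Interference = 1 * 6 = 6
R_next = 5 + 6 = 11

11


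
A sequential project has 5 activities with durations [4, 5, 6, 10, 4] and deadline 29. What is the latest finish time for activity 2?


LF(activity 2) = deadline - sum of successor durations
Successors: activities 3 through 5 with durations [6, 10, 4]
Sum of successor durations = 20
LF = 29 - 20 = 9

9


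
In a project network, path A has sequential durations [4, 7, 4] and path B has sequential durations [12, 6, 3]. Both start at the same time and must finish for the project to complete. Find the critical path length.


Path A total = 4 + 7 + 4 = 15
Path B total = 12 + 6 + 3 = 21
Critical path = longest path = max(15, 21) = 21

21


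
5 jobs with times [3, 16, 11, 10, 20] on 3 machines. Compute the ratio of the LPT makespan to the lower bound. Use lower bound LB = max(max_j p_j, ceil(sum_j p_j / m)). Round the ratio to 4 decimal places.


LPT order: [20, 16, 11, 10, 3]
Machine loads after assignment: [20, 19, 21]
LPT makespan = 21
Lower bound = max(max_job, ceil(total/3)) = max(20, 20) = 20
Ratio = 21 / 20 = 1.05

1.05


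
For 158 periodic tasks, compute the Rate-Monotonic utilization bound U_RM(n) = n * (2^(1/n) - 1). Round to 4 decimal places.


Compute 2^(1/158) = 1.0043966445
Subtract 1: 1.0043966445 - 1 = 0.0043966445
Multiply by n: 158 * 0.0043966445 = 0.6946698310
Round to 4 dp: 0.6947

0.6947


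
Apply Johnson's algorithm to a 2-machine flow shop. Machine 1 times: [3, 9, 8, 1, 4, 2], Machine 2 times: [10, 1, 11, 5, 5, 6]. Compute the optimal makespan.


Apply Johnson's rule:
  Group 1 (a <= b): [(4, 1, 5), (6, 2, 6), (1, 3, 10), (5, 4, 5), (3, 8, 11)]
  Group 2 (a > b): [(2, 9, 1)]
Optimal job order: [4, 6, 1, 5, 3, 2]
Schedule:
  Job 4: M1 done at 1, M2 done at 6
  Job 6: M1 done at 3, M2 done at 12
  Job 1: M1 done at 6, M2 done at 22
  Job 5: M1 done at 10, M2 done at 27
  Job 3: M1 done at 18, M2 done at 38
  Job 2: M1 done at 27, M2 done at 39
Makespan = 39

39


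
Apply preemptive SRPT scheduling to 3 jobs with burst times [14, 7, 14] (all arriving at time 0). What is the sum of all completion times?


Since all jobs arrive at t=0, SRPT equals SPT ordering.
SPT order: [7, 14, 14]
Completion times:
  Job 1: p=7, C=7
  Job 2: p=14, C=21
  Job 3: p=14, C=35
Total completion time = 7 + 21 + 35 = 63

63


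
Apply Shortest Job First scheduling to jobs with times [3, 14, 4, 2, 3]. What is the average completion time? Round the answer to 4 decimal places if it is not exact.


SJF order (ascending): [2, 3, 3, 4, 14]
Completion times:
  Job 1: burst=2, C=2
  Job 2: burst=3, C=5
  Job 3: burst=3, C=8
  Job 4: burst=4, C=12
  Job 5: burst=14, C=26
Average completion = 53/5 = 10.6

10.6


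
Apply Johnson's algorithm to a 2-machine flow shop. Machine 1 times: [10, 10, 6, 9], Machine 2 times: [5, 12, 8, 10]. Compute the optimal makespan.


Apply Johnson's rule:
  Group 1 (a <= b): [(3, 6, 8), (4, 9, 10), (2, 10, 12)]
  Group 2 (a > b): [(1, 10, 5)]
Optimal job order: [3, 4, 2, 1]
Schedule:
  Job 3: M1 done at 6, M2 done at 14
  Job 4: M1 done at 15, M2 done at 25
  Job 2: M1 done at 25, M2 done at 37
  Job 1: M1 done at 35, M2 done at 42
Makespan = 42

42


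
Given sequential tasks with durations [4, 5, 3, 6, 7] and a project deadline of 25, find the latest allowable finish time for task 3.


LF(activity 3) = deadline - sum of successor durations
Successors: activities 4 through 5 with durations [6, 7]
Sum of successor durations = 13
LF = 25 - 13 = 12

12


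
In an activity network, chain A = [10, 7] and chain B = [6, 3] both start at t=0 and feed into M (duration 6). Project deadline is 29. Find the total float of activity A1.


Forward pass: ES(A1) = sum of predecessors on chain A = 0
EF = ES + duration = 0 + 10 = 10
Backward pass: LF(M) = deadline = 29; LS(M) = 29 - 6 = 23
LF(A1) = LS(M) - sum(successors on chain A) = 23 - 7 = 16
LS = LF - duration = 16 - 10 = 6
Total float = LS - ES = 6 - 0 = 6

6


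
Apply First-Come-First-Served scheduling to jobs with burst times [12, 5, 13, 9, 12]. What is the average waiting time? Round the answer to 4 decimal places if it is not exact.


FCFS order (as given): [12, 5, 13, 9, 12]
Waiting times:
  Job 1: wait = 0
  Job 2: wait = 12
  Job 3: wait = 17
  Job 4: wait = 30
  Job 5: wait = 39
Sum of waiting times = 98
Average waiting time = 98/5 = 19.6

19.6


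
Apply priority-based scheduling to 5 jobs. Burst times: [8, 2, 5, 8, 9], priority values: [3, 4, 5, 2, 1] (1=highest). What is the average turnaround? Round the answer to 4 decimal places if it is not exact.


Sort by priority (ascending = highest first):
Order: [(1, 9), (2, 8), (3, 8), (4, 2), (5, 5)]
Completion times:
  Priority 1, burst=9, C=9
  Priority 2, burst=8, C=17
  Priority 3, burst=8, C=25
  Priority 4, burst=2, C=27
  Priority 5, burst=5, C=32
Average turnaround = 110/5 = 22.0

22.0


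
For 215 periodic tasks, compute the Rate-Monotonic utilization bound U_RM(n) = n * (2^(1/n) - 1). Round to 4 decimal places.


Compute 2^(1/215) = 1.0032291429
Subtract 1: 1.0032291429 - 1 = 0.0032291429
Multiply by n: 215 * 0.0032291429 = 0.6942657235
Round to 4 dp: 0.6943

0.6943


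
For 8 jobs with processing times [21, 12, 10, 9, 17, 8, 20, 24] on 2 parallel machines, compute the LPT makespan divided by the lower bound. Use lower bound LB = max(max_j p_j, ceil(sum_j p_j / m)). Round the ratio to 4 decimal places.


LPT order: [24, 21, 20, 17, 12, 10, 9, 8]
Machine loads after assignment: [61, 60]
LPT makespan = 61
Lower bound = max(max_job, ceil(total/2)) = max(24, 61) = 61
Ratio = 61 / 61 = 1.0

1.0


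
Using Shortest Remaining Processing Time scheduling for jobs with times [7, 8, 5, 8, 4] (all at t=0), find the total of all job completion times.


Since all jobs arrive at t=0, SRPT equals SPT ordering.
SPT order: [4, 5, 7, 8, 8]
Completion times:
  Job 1: p=4, C=4
  Job 2: p=5, C=9
  Job 3: p=7, C=16
  Job 4: p=8, C=24
  Job 5: p=8, C=32
Total completion time = 4 + 9 + 16 + 24 + 32 = 85

85


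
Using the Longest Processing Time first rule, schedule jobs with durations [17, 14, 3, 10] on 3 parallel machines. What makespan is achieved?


Sort jobs in decreasing order (LPT): [17, 14, 10, 3]
Assign each job to the least loaded machine:
  Machine 1: jobs [17], load = 17
  Machine 2: jobs [14], load = 14
  Machine 3: jobs [10, 3], load = 13
Makespan = max load = 17

17


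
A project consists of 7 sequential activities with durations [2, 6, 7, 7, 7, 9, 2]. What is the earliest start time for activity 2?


Activity 2 starts after activities 1 through 1 complete.
Predecessor durations: [2]
ES = 2 = 2

2


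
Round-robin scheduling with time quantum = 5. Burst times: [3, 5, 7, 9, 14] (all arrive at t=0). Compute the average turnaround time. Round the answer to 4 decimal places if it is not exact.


Time quantum = 5
Execution trace:
  J1 runs 3 units, time = 3
  J2 runs 5 units, time = 8
  J3 runs 5 units, time = 13
  J4 runs 5 units, time = 18
  J5 runs 5 units, time = 23
  J3 runs 2 units, time = 25
  J4 runs 4 units, time = 29
  J5 runs 5 units, time = 34
  J5 runs 4 units, time = 38
Finish times: [3, 8, 25, 29, 38]
Average turnaround = 103/5 = 20.6

20.6


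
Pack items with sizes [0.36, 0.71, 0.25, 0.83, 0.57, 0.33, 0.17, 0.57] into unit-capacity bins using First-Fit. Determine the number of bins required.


Place items sequentially using First-Fit:
  Item 0.36 -> new Bin 1
  Item 0.71 -> new Bin 2
  Item 0.25 -> Bin 1 (now 0.61)
  Item 0.83 -> new Bin 3
  Item 0.57 -> new Bin 4
  Item 0.33 -> Bin 1 (now 0.94)
  Item 0.17 -> Bin 2 (now 0.88)
  Item 0.57 -> new Bin 5
Total bins used = 5

5


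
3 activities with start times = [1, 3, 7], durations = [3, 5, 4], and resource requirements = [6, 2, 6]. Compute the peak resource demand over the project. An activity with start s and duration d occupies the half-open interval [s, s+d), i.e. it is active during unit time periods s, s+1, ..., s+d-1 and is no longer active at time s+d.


Each activity i is active on [start_i, start_i + duration_i).
Compute total resource usage per time slot:
  t=0: active resources = [], total = 0
  t=1: active resources = [6], total = 6
  t=2: active resources = [6], total = 6
  t=3: active resources = [6, 2], total = 8
  t=4: active resources = [2], total = 2
  t=5: active resources = [2], total = 2
  t=6: active resources = [2], total = 2
  t=7: active resources = [2, 6], total = 8
  t=8: active resources = [6], total = 6
  t=9: active resources = [6], total = 6
  t=10: active resources = [6], total = 6
Peak resource demand = 8

8


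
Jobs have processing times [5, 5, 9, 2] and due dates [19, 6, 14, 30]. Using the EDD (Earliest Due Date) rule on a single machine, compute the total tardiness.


Sort by due date (EDD order): [(5, 6), (9, 14), (5, 19), (2, 30)]
Compute completion times and tardiness:
  Job 1: p=5, d=6, C=5, tardiness=max(0,5-6)=0
  Job 2: p=9, d=14, C=14, tardiness=max(0,14-14)=0
  Job 3: p=5, d=19, C=19, tardiness=max(0,19-19)=0
  Job 4: p=2, d=30, C=21, tardiness=max(0,21-30)=0
Total tardiness = 0

0


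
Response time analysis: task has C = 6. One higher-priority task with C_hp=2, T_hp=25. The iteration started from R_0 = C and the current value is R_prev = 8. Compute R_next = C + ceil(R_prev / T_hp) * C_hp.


R_next = C + ceil(R_prev / T_hp) * C_hp
ceil(8 / 25) = ceil(0.32) = 1
Interference = 1 * 2 = 2
R_next = 6 + 2 = 8
R_next = R_prev, so the iteration has converged (response time = 8).

8


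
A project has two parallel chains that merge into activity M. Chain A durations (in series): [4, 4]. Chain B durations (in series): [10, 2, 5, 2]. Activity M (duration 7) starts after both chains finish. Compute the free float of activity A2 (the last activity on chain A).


ES(A2) = sum of predecessors on chain A = 4
EF(A2) = ES + duration = 4 + 4 = 8
Successor of A2 is M. ES(M) = max(sum(A), sum(B)) = max(8, 19) = 19
Free float = ES(successor) - EF(current) = 19 - 8 = 11

11


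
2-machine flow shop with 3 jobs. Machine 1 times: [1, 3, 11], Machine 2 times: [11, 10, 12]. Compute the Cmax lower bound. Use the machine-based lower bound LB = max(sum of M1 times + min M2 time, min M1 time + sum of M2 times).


LB1 = sum(M1 times) + min(M2 times) = 15 + 10 = 25
LB2 = min(M1 times) + sum(M2 times) = 1 + 33 = 34
Lower bound = max(LB1, LB2) = max(25, 34) = 34

34


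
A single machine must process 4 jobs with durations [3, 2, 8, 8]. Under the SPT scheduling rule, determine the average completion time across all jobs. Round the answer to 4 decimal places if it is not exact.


Sort jobs by processing time (SPT order): [2, 3, 8, 8]
Compute completion times sequentially:
  Job 1: processing = 2, completes at 2
  Job 2: processing = 3, completes at 5
  Job 3: processing = 8, completes at 13
  Job 4: processing = 8, completes at 21
Sum of completion times = 41
Average completion time = 41/4 = 10.25

10.25


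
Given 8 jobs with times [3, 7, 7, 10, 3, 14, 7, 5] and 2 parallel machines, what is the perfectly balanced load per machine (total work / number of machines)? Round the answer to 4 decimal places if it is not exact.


Total processing time = 3 + 7 + 7 + 10 + 3 + 14 + 7 + 5 = 56
Number of machines = 2
Ideal balanced load = 56 / 2 = 28.0

28.0
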